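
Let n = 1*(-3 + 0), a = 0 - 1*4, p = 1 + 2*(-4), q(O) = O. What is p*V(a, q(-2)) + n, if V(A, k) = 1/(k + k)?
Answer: -5/4 ≈ -1.2500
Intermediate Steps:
p = -7 (p = 1 - 8 = -7)
a = -4 (a = 0 - 4 = -4)
V(A, k) = 1/(2*k)
n = -3 (n = 1*(-3) = -3)
p*V(a, q(-2)) + n = -7/(2*(-2)) - 3 = -7*(-1)/(2*2) - 3 = -7*(-1/4) - 3 = 7/4 - 3 = -5/4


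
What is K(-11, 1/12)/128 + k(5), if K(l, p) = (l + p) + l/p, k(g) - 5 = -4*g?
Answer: -24755/1536 ≈ -16.117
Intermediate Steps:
k(g) = 5 - 4*g
K(l, p) = l + p + l/p
K(-11, 1/12)/128 + k(5) = (-11 + 1/12 - 11/(1/12))/128 + (5 - 4*5) = (-11 + 1/12 - 11/1/12)/128 + (5 - 20) = (-11 + 1/12 - 11*12)/128 - 15 = (-11 + 1/12 - 132)/128 - 15 = (1/128)*(-1715/12) - 15 = -1715/1536 - 15 = -24755/1536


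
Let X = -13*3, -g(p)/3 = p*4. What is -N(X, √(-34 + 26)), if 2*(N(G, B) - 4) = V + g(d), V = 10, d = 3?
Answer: 9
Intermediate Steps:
g(p) = -12*p (g(p) = -3*p*4 = -12*p)
X = -39
N(G, B) = -9 (N(G, B) = 4 + (10 - 12*3)/2 = 4 + (10 - 36)/2 = 4 + (½)*(-26) = 4 - 13 = -9)
-N(X, √(-34 + 26)) = -1*(-9) = 9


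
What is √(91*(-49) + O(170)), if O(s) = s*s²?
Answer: √4908541 ≈ 2215.5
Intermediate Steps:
O(s) = s³
√(91*(-49) + O(170)) = √(91*(-49) + 170³) = √(-4459 + 4913000) = √4908541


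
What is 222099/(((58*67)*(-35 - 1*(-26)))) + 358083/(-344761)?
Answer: -29698222727/4019223738 ≈ -7.3890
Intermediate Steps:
222099/(((58*67)*(-35 - 1*(-26)))) + 358083/(-344761) = 222099/((3886*(-35 + 26))) + 358083*(-1/344761) = 222099/((3886*(-9))) - 358083/344761 = 222099/(-34974) - 358083/344761 = 222099*(-1/34974) - 358083/344761 = -74033/11658 - 358083/344761 = -29698222727/4019223738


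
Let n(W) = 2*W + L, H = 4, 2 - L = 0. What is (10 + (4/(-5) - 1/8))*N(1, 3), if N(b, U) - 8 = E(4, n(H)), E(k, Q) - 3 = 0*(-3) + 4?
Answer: 1089/8 ≈ 136.13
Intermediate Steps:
L = 2 (L = 2 - 1*0 = 2 + 0 = 2)
n(W) = 2 + 2*W (n(W) = 2*W + 2 = 2 + 2*W)
E(k, Q) = 7 (E(k, Q) = 3 + (0*(-3) + 4) = 3 + (0 + 4) = 3 + 4 = 7)
N(b, U) = 15 (N(b, U) = 8 + 7 = 15)
(10 + (4/(-5) - 1/8))*N(1, 3) = (10 + (4/(-5) - 1/8))*15 = (10 + (4*(-1/5) - 1*1/8))*15 = (10 + (-4/5 - 1/8))*15 = (10 - 37/40)*15 = (363/40)*15 = 1089/8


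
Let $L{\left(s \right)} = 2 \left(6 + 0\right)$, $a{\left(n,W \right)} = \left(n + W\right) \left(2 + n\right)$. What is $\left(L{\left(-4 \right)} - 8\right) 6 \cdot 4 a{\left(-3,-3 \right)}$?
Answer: $576$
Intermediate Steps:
$a{\left(n,W \right)} = \left(2 + n\right) \left(W + n\right)$ ($a{\left(n,W \right)} = \left(W + n\right) \left(2 + n\right) = \left(2 + n\right) \left(W + n\right)$)
$L{\left(s \right)} = 12$ ($L{\left(s \right)} = 2 \cdot 6 = 12$)
$\left(L{\left(-4 \right)} - 8\right) 6 \cdot 4 a{\left(-3,-3 \right)} = \left(12 - 8\right) 6 \cdot 4 \left(\left(-3\right)^{2} + 2 \left(-3\right) + 2 \left(-3\right) - -9\right) = 4 \cdot 24 \left(9 - 6 - 6 + 9\right) = 96 \cdot 6 = 576$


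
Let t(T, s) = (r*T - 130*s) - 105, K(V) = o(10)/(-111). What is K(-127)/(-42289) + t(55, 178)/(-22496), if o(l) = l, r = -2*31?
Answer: 3381645965/2854000032 ≈ 1.1849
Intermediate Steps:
r = -62
K(V) = -10/111 (K(V) = 10/(-111) = 10*(-1/111) = -10/111)
t(T, s) = -105 - 130*s - 62*T (t(T, s) = (-62*T - 130*s) - 105 = (-130*s - 62*T) - 105 = -105 - 130*s - 62*T)
K(-127)/(-42289) + t(55, 178)/(-22496) = -10/111/(-42289) + (-105 - 130*178 - 62*55)/(-22496) = -10/111*(-1/42289) + (-105 - 23140 - 3410)*(-1/22496) = 10/4694079 - 26655*(-1/22496) = 10/4694079 + 26655/22496 = 3381645965/2854000032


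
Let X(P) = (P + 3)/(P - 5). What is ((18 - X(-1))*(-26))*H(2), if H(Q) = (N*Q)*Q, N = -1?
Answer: 5720/3 ≈ 1906.7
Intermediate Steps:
H(Q) = -Q² (H(Q) = (-Q)*Q = -Q²)
X(P) = (3 + P)/(-5 + P)
((18 - X(-1))*(-26))*H(2) = ((18 - (3 - 1)/(-5 - 1))*(-26))*(-1*2²) = ((18 - 2/(-6))*(-26))*(-1*4) = ((18 - (-1)*2/6)*(-26))*(-4) = ((18 - 1*(-⅓))*(-26))*(-4) = ((18 + ⅓)*(-26))*(-4) = ((55/3)*(-26))*(-4) = -1430/3*(-4) = 5720/3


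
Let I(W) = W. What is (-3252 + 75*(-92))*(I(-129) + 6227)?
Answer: -61906896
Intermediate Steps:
(-3252 + 75*(-92))*(I(-129) + 6227) = (-3252 + 75*(-92))*(-129 + 6227) = (-3252 - 6900)*6098 = -10152*6098 = -61906896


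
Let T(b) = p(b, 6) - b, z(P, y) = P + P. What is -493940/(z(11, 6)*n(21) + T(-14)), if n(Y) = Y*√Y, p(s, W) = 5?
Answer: 9384860/4481963 - 228200280*√21/4481963 ≈ -231.23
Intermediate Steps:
n(Y) = Y^(3/2)
z(P, y) = 2*P
T(b) = 5 - b
-493940/(z(11, 6)*n(21) + T(-14)) = -493940/((2*11)*21^(3/2) + (5 - 1*(-14))) = -493940/(22*(21*√21) + (5 + 14)) = -493940/(462*√21 + 19) = -493940/(19 + 462*√21)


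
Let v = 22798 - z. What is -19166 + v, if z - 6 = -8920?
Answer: 12546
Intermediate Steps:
z = -8914 (z = 6 - 8920 = -8914)
v = 31712 (v = 22798 - 1*(-8914) = 22798 + 8914 = 31712)
-19166 + v = -19166 + 31712 = 12546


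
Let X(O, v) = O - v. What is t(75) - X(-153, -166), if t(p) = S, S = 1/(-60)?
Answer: -781/60 ≈ -13.017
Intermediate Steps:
S = -1/60 ≈ -0.016667
t(p) = -1/60
t(75) - X(-153, -166) = -1/60 - (-153 - 1*(-166)) = -1/60 - (-153 + 166) = -1/60 - 1*13 = -1/60 - 13 = -781/60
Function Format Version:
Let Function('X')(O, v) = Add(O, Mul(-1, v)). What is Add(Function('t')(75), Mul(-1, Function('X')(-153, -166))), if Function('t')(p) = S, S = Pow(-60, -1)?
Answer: Rational(-781, 60) ≈ -13.017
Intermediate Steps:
S = Rational(-1, 60) ≈ -0.016667
Function('t')(p) = Rational(-1, 60)
Add(Function('t')(75), Mul(-1, Function('X')(-153, -166))) = Add(Rational(-1, 60), Mul(-1, Add(-153, Mul(-1, -166)))) = Add(Rational(-1, 60), Mul(-1, Add(-153, 166))) = Add(Rational(-1, 60), Mul(-1, 13)) = Add(Rational(-1, 60), -13) = Rational(-781, 60)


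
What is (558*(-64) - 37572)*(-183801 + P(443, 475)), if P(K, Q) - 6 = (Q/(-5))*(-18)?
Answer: 13343917140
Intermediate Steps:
P(K, Q) = 6 + 18*Q/5 (P(K, Q) = 6 + (Q/(-5))*(-18) = 6 + (Q*(-⅕))*(-18) = 6 - Q/5*(-18) = 6 + 18*Q/5)
(558*(-64) - 37572)*(-183801 + P(443, 475)) = (558*(-64) - 37572)*(-183801 + (6 + (18/5)*475)) = (-35712 - 37572)*(-183801 + (6 + 1710)) = -73284*(-183801 + 1716) = -73284*(-182085) = 13343917140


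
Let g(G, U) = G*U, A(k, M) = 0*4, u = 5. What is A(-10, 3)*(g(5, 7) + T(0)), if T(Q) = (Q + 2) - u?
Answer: 0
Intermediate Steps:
A(k, M) = 0
T(Q) = -3 + Q (T(Q) = (Q + 2) - 1*5 = (2 + Q) - 5 = -3 + Q)
A(-10, 3)*(g(5, 7) + T(0)) = 0*(5*7 + (-3 + 0)) = 0*(35 - 3) = 0*32 = 0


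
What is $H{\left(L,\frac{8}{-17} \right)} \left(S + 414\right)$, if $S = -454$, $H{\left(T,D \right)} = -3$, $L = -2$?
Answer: $120$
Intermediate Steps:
$H{\left(L,\frac{8}{-17} \right)} \left(S + 414\right) = - 3 \left(-454 + 414\right) = \left(-3\right) \left(-40\right) = 120$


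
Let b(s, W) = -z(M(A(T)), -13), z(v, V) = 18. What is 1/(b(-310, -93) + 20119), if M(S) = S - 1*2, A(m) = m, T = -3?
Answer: 1/20101 ≈ 4.9749e-5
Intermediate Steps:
M(S) = -2 + S (M(S) = S - 2 = -2 + S)
b(s, W) = -18 (b(s, W) = -1*18 = -18)
1/(b(-310, -93) + 20119) = 1/(-18 + 20119) = 1/20101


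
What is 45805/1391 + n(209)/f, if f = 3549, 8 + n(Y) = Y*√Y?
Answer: 12503909/379743 + 209*√209/3549 ≈ 33.779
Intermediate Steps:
n(Y) = -8 + Y^(3/2) (n(Y) = -8 + Y*√Y = -8 + Y^(3/2))
45805/1391 + n(209)/f = 45805/1391 + (-8 + 209^(3/2))/3549 = 45805*(1/1391) + (-8 + 209*√209)*(1/3549) = 45805/1391 + (-8/3549 + 209*√209/3549) = 12503909/379743 + 209*√209/3549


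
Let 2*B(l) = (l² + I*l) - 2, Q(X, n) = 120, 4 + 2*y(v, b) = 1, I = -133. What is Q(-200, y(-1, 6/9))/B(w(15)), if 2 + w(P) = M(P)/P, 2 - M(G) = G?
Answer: 3375/5449 ≈ 0.61938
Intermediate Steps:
M(G) = 2 - G
y(v, b) = -3/2 (y(v, b) = -2 + (½)*1 = -2 + ½ = -3/2)
w(P) = -2 + (2 - P)/P
B(l) = -1 + l²/2 - 133*l/2 (B(l) = ((l² - 133*l) - 2)/2 = (-2 + l² - 133*l)/2 = -1 + l²/2 - 133*l/2)
Q(-200, y(-1, 6/9))/B(w(15)) = 120/(-1 + (-3 + 2/15)²/2 - 133*(-3 + 2/15)/2) = 120/(-1 + (-43/15)²/2 - 133/2*(-43/15)) = 120/(-1 + (½)*(1849/225) + 5719/30) = 120/(-1 + 1849/450 + 5719/30) = 120/(43592/225) = 120*(225/43592) = 3375/5449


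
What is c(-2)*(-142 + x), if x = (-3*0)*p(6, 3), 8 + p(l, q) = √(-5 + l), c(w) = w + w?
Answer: 568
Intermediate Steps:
c(w) = 2*w
p(l, q) = -8 + √(-5 + l)
x = 0 (x = (-3*0)*(-8 + √(-5 + 6)) = 0*(-8 + √1) = 0*(-8 + 1) = 0*(-7) = 0)
c(-2)*(-142 + x) = (2*(-2))*(-142 + 0) = -4*(-142) = 568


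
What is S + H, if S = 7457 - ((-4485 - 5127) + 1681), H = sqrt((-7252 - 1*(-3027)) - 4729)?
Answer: 15388 + 11*I*sqrt(74) ≈ 15388.0 + 94.626*I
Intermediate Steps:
H = 11*I*sqrt(74) (H = sqrt((-7252 + 3027) - 4729) = sqrt(-4225 - 4729) = sqrt(-8954) = 11*I*sqrt(74) ≈ 94.626*I)
S = 15388 (S = 7457 - (-9612 + 1681) = 7457 - 1*(-7931) = 7457 + 7931 = 15388)
S + H = 15388 + 11*I*sqrt(74)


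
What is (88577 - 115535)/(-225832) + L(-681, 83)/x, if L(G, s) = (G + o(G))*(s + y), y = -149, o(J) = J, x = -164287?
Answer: -7935820599/18550630892 ≈ -0.42779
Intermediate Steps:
L(G, s) = 2*G*(-149 + s) (L(G, s) = (G + G)*(s - 149) = (2*G)*(-149 + s) = 2*G*(-149 + s))
(88577 - 115535)/(-225832) + L(-681, 83)/x = (88577 - 115535)/(-225832) + (2*(-681)*(-149 + 83))/(-164287) = -26958*(-1/225832) + (2*(-681)*(-66))*(-1/164287) = 13479/112916 + 89892*(-1/164287) = 13479/112916 - 89892/164287 = -7935820599/18550630892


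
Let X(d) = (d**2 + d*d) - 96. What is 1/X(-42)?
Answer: 1/3432 ≈ 0.00029138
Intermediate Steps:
X(d) = -96 + 2*d**2 (X(d) = (d**2 + d**2) - 96 = 2*d**2 - 96 = -96 + 2*d**2)
1/X(-42) = 1/(-96 + 2*(-42)**2) = 1/(-96 + 2*1764) = 1/(-96 + 3528) = 1/3432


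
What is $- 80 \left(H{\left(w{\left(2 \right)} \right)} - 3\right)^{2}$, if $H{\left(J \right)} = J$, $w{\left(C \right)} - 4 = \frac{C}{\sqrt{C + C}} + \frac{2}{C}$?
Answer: $-720$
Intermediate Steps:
$w{\left(C \right)} = 4 + \frac{2}{C} + \frac{\sqrt{2} \sqrt{C}}{2}$ ($w{\left(C \right)} = 4 + \left(\frac{C}{\sqrt{C + C}} + \frac{2}{C}\right) = 4 + \left(\frac{C}{\sqrt{2 C}} + \frac{2}{C}\right) = 4 + \left(\frac{C}{\sqrt{2} \sqrt{C}} + \frac{2}{C}\right) = 4 + \left(C \frac{\sqrt{2}}{2 \sqrt{C}} + \frac{2}{C}\right) = 4 + \left(\frac{\sqrt{2} \sqrt{C}}{2} + \frac{2}{C}\right) = 4 + \left(\frac{2}{C} + \frac{\sqrt{2} \sqrt{C}}{2}\right) = 4 + \frac{2}{C} + \frac{\sqrt{2} \sqrt{C}}{2}$)
$- 80 \left(H{\left(w{\left(2 \right)} \right)} - 3\right)^{2} = - 80 \left(\left(4 + \frac{2}{2} + \frac{\sqrt{2} \sqrt{2}}{2}\right) - 3\right)^{2} = - 80 \left(\left(4 + 2 \cdot \frac{1}{2} + 1\right) - 3\right)^{2} = - 80 \left(\left(4 + 1 + 1\right) - 3\right)^{2} = - 80 \left(6 - 3\right)^{2} = - 80 \cdot 3^{2} = \left(-80\right) 9 = -720$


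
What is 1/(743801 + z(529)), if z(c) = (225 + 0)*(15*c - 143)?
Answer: 1/2497001 ≈ 4.0048e-7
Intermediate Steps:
z(c) = -32175 + 3375*c (z(c) = 225*(-143 + 15*c) = -32175 + 3375*c)
1/(743801 + z(529)) = 1/(743801 + (-32175 + 3375*529)) = 1/(743801 + (-32175 + 1785375)) = 1/(743801 + 1753200) = 1/2497001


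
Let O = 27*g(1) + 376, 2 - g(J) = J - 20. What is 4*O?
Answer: 3772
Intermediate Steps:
g(J) = 22 - J (g(J) = 2 - (J - 20) = 2 - (-20 + J) = 2 + (20 - J) = 22 - J)
O = 943 (O = 27*(22 - 1*1) + 376 = 27*(22 - 1) + 376 = 27*21 + 376 = 567 + 376 = 943)
4*O = 4*943 = 3772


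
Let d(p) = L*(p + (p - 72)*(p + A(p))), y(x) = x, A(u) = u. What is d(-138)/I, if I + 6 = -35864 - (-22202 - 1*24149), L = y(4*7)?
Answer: 1619016/10481 ≈ 154.47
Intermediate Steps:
L = 28 (L = 4*7 = 28)
I = 10481 (I = -6 + (-35864 - (-22202 - 1*24149)) = -6 + (-35864 - (-22202 - 24149)) = -6 + (-35864 - 1*(-46351)) = -6 + (-35864 + 46351) = -6 + 10487 = 10481)
d(p) = 28*p + 56*p*(-72 + p) (d(p) = 28*(p + (p - 72)*(p + p)) = 28*(p + (-72 + p)*(2*p)) = 28*(p + 2*p*(-72 + p)) = 28*p + 56*p*(-72 + p))
d(-138)/I = (28*(-138)*(-143 + 2*(-138)))/10481 = (28*(-138)*(-143 - 276))*(1/10481) = (28*(-138)*(-419))*(1/10481) = 1619016*(1/10481) = 1619016/10481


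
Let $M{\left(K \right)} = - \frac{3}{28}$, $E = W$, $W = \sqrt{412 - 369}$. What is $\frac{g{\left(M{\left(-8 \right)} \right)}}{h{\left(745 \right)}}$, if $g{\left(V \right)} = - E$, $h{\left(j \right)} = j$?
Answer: $- \frac{\sqrt{43}}{745} \approx -0.0088019$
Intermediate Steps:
$W = \sqrt{43} \approx 6.5574$
$E = \sqrt{43} \approx 6.5574$
$M{\left(K \right)} = - \frac{3}{28}$ ($M{\left(K \right)} = \left(-3\right) \frac{1}{28} = - \frac{3}{28}$)
$g{\left(V \right)} = - \sqrt{43}$
$\frac{g{\left(M{\left(-8 \right)} \right)}}{h{\left(745 \right)}} = \frac{\left(-1\right) \sqrt{43}}{745} = - \sqrt{43} \cdot \frac{1}{745} = - \frac{\sqrt{43}}{745}$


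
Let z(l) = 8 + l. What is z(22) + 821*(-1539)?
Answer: -1263489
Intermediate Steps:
z(22) + 821*(-1539) = (8 + 22) + 821*(-1539) = 30 - 1263519 = -1263489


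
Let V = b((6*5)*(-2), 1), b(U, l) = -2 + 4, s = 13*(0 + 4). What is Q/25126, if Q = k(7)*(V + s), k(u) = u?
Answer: 189/12563 ≈ 0.015044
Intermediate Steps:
s = 52 (s = 13*4 = 52)
b(U, l) = 2
V = 2
Q = 378 (Q = 7*(2 + 52) = 7*54 = 378)
Q/25126 = 378/25126 = 378*(1/25126) = 189/12563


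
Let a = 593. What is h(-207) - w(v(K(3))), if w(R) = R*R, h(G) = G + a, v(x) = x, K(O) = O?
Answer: 377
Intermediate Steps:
h(G) = 593 + G (h(G) = G + 593 = 593 + G)
w(R) = R**2
h(-207) - w(v(K(3))) = (593 - 207) - 1*3**2 = 386 - 1*9 = 386 - 9 = 377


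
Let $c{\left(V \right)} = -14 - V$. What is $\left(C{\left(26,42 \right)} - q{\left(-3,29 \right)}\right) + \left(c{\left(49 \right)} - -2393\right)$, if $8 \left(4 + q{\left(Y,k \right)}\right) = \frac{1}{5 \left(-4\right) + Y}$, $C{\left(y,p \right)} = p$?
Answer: $\frac{437185}{184} \approx 2376.0$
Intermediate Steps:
$q{\left(Y,k \right)} = -4 + \frac{1}{8 \left(-20 + Y\right)}$ ($q{\left(Y,k \right)} = -4 + \frac{1}{8 \left(5 \left(-4\right) + Y\right)} = -4 + \frac{1}{8 \left(-20 + Y\right)}$)
$\left(C{\left(26,42 \right)} - q{\left(-3,29 \right)}\right) + \left(c{\left(49 \right)} - -2393\right) = \left(42 - \frac{641 - -96}{8 \left(-20 - 3\right)}\right) - -2330 = \left(42 - \frac{641 + 96}{8 \left(-23\right)}\right) + \left(\left(-14 - 49\right) + 2393\right) = \left(42 - \frac{1}{8} \left(- \frac{1}{23}\right) 737\right) + \left(-63 + 2393\right) = \left(42 - - \frac{737}{184}\right) + 2330 = \left(42 + \frac{737}{184}\right) + 2330 = \frac{8465}{184} + 2330 = \frac{437185}{184}$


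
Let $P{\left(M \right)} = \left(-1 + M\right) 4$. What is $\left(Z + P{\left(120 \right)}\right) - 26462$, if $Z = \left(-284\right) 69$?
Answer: $-45582$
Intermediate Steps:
$P{\left(M \right)} = -4 + 4 M$
$Z = -19596$
$\left(Z + P{\left(120 \right)}\right) - 26462 = \left(-19596 + \left(-4 + 4 \cdot 120\right)\right) - 26462 = \left(-19596 + \left(-4 + 480\right)\right) - 26462 = \left(-19596 + 476\right) - 26462 = -19120 - 26462 = -45582$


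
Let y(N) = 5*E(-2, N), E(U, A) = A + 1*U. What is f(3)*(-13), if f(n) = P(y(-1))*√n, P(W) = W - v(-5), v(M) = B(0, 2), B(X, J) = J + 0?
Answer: 221*√3 ≈ 382.78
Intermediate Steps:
E(U, A) = A + U
y(N) = -10 + 5*N (y(N) = 5*(N - 2) = 5*(-2 + N) = -10 + 5*N)
B(X, J) = J
v(M) = 2
P(W) = -2 + W (P(W) = W - 1*2 = W - 2 = -2 + W)
f(n) = -17*√n (f(n) = (-2 + (-10 + 5*(-1)))*√n = (-2 + (-10 - 5))*√n = (-2 - 15)*√n = -17*√n)
f(3)*(-13) = -17*√3*(-13) = 221*√3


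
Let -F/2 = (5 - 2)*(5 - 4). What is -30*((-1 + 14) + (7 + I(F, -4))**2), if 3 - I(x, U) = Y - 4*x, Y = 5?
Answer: -11220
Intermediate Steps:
F = -6 (F = -2*(5 - 2)*(5 - 4) = -6 ≈ -6.0000)
I(x, U) = -2 + 4*x (I(x, U) = 3 - (5 - 4*x) = 3 + (-5 + 4*x) = -2 + 4*x)
-30*((-1 + 14) + (7 + I(F, -4))**2) = -30*((-1 + 14) + (7 + (-2 + 4*(-6)))**2) = -30*(13 + (7 + (-2 - 24))**2) = -30*(13 + (7 - 26)**2) = -30*(13 + (-19)**2) = -30*(13 + 361) = -30*374 = -11220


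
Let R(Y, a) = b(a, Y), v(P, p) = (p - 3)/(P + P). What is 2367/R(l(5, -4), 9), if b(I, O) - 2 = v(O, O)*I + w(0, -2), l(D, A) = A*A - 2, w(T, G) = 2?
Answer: 66276/211 ≈ 314.10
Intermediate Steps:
l(D, A) = -2 + A² (l(D, A) = A² - 2 = -2 + A²)
v(P, p) = (-3 + p)/(2*P) (v(P, p) = (-3 + p)/((2*P)) = (-3 + p)*(1/(2*P)) = (-3 + p)/(2*P))
b(I, O) = 4 + I*(-3 + O)/(2*O) (b(I, O) = 2 + (((-3 + O)/(2*O))*I + 2) = 2 + (I*(-3 + O)/(2*O) + 2) = 2 + (2 + I*(-3 + O)/(2*O)) = 4 + I*(-3 + O)/(2*O))
R(Y, a) = (8*Y + a*(-3 + Y))/(2*Y)
2367/R(l(5, -4), 9) = 2367/(((8*(-2 + (-4)²) + 9*(-3 + (-2 + (-4)²)))/(2*(-2 + (-4)²)))) = 2367/(((8*(-2 + 16) + 9*(-3 + (-2 + 16)))/(2*(-2 + 16)))) = 2367/(((½)*(8*14 + 9*(-3 + 14))/14)) = 2367/(((½)*(1/14)*(112 + 9*11))) = 2367/(((½)*(1/14)*(112 + 99))) = 2367/(((½)*(1/14)*211)) = 2367/(211/28) = 2367*(28/211) = 66276/211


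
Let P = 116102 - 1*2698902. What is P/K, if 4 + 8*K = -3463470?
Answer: 10331200/1731737 ≈ 5.9658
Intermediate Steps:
K = -1731737/4 (K = -1/2 + (1/8)*(-3463470) = -1/2 - 1731735/4 = -1731737/4 ≈ -4.3293e+5)
P = -2582800 (P = 116102 - 2698902 = -2582800)
P/K = -2582800/(-1731737/4) = -2582800*(-4/1731737) = 10331200/1731737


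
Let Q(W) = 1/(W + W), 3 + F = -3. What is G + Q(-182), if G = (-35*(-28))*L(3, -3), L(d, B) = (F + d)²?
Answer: 3210479/364 ≈ 8820.0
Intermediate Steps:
F = -6 (F = -3 - 3 = -6)
Q(W) = 1/(2*W)
L(d, B) = (-6 + d)²
G = 8820 (G = (-35*(-28))*(-6 + 3)² = 980*(-3)² = 980*9 = 8820)
G + Q(-182) = 8820 + (½)/(-182) = 8820 + (½)*(-1/182) = 8820 - 1/364 = 3210479/364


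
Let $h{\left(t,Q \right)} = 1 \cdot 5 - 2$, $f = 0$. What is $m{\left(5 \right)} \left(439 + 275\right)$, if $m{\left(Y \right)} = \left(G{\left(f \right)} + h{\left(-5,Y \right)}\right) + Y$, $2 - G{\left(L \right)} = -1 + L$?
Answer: $7854$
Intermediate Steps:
$h{\left(t,Q \right)} = 3$ ($h{\left(t,Q \right)} = 5 - 2 = 3$)
$G{\left(L \right)} = 3 - L$ ($G{\left(L \right)} = 2 - \left(-1 + L\right) = 3 - L$)
$m{\left(Y \right)} = 6 + Y$ ($m{\left(Y \right)} = \left(\left(3 - 0\right) + 3\right) + Y = \left(\left(3 + 0\right) + 3\right) + Y = \left(3 + 3\right) + Y = 6 + Y$)
$m{\left(5 \right)} \left(439 + 275\right) = \left(6 + 5\right) \left(439 + 275\right) = 11 \cdot 714 = 7854$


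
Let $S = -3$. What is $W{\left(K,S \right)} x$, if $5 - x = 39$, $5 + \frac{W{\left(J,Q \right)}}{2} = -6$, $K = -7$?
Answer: $748$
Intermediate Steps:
$W{\left(J,Q \right)} = -22$ ($W{\left(J,Q \right)} = -10 + 2 \left(-6\right) = -10 - 12 = -22$)
$x = -34$ ($x = 5 - 39 = -34$)
$W{\left(K,S \right)} x = \left(-22\right) \left(-34\right) = 748$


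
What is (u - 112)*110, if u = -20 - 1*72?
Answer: -22440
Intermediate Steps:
u = -92 (u = -20 - 72 = -92)
(u - 112)*110 = (-92 - 112)*110 = -204*110 = -22440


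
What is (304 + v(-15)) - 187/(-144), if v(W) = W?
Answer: 41803/144 ≈ 290.30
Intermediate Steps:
(304 + v(-15)) - 187/(-144) = (304 - 15) - 187/(-144) = 289 - 187*(-1/144) = 289 + 187/144 = 41803/144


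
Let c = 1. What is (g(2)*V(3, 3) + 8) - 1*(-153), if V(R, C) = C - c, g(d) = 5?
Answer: 171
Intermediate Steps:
V(R, C) = -1 + C (V(R, C) = C - 1*1 = C - 1 = -1 + C)
(g(2)*V(3, 3) + 8) - 1*(-153) = (5*(-1 + 3) + 8) - 1*(-153) = (5*2 + 8) + 153 = (10 + 8) + 153 = 18 + 153 = 171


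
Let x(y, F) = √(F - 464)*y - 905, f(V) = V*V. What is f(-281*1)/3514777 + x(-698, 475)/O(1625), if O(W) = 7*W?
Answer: -65219766/1142302525 - 698*√11/11375 ≈ -0.26061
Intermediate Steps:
f(V) = V²
x(y, F) = -905 + y*√(-464 + F) (x(y, F) = √(-464 + F)*y - 905 = y*√(-464 + F) - 905 = -905 + y*√(-464 + F))
f(-281*1)/3514777 + x(-698, 475)/O(1625) = (-281*1)²/3514777 + (-905 - 698*√(-464 + 475))/((7*1625)) = (-281)²*(1/3514777) + (-905 - 698*√11)/11375 = 78961*(1/3514777) + (-905 - 698*√11)*(1/11375) = 78961/3514777 + (-181/2275 - 698*√11/11375) = -65219766/1142302525 - 698*√11/11375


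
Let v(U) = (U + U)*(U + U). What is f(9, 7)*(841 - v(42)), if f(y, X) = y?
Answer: -55935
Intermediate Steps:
v(U) = 4*U² (v(U) = (2*U)*(2*U) = 4*U²)
f(9, 7)*(841 - v(42)) = 9*(841 - 4*42²) = 9*(841 - 4*1764) = 9*(841 - 1*7056) = 9*(841 - 7056) = 9*(-6215) = -55935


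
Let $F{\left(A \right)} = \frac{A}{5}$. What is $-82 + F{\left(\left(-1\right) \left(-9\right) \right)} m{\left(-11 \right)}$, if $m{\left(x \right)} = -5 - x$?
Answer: $- \frac{356}{5} \approx -71.2$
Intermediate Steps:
$F{\left(A \right)} = \frac{A}{5}$ ($F{\left(A \right)} = A \frac{1}{5} = \frac{A}{5}$)
$-82 + F{\left(\left(-1\right) \left(-9\right) \right)} m{\left(-11 \right)} = -82 + \frac{\left(-1\right) \left(-9\right)}{5} \left(-5 - -11\right) = -82 + \frac{1}{5} \cdot 9 \left(-5 + 11\right) = -82 + \frac{9}{5} \cdot 6 = -82 + \frac{54}{5} = - \frac{356}{5}$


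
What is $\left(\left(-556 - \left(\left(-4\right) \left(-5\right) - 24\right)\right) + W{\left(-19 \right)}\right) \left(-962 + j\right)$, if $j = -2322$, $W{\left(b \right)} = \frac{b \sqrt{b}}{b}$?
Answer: $1812768 - 3284 i \sqrt{19} \approx 1.8128 \cdot 10^{6} - 14315.0 i$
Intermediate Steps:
$W{\left(b \right)} = \sqrt{b}$ ($W{\left(b \right)} = \frac{b^{\frac{3}{2}}}{b} = \sqrt{b}$)
$\left(\left(-556 - \left(\left(-4\right) \left(-5\right) - 24\right)\right) + W{\left(-19 \right)}\right) \left(-962 + j\right) = \left(\left(-556 - \left(\left(-4\right) \left(-5\right) - 24\right)\right) + \sqrt{-19}\right) \left(-962 - 2322\right) = \left(\left(-556 - \left(20 - 24\right)\right) + i \sqrt{19}\right) \left(-3284\right) = \left(\left(-556 - -4\right) + i \sqrt{19}\right) \left(-3284\right) = \left(\left(-556 + 4\right) + i \sqrt{19}\right) \left(-3284\right) = \left(-552 + i \sqrt{19}\right) \left(-3284\right) = 1812768 - 3284 i \sqrt{19}$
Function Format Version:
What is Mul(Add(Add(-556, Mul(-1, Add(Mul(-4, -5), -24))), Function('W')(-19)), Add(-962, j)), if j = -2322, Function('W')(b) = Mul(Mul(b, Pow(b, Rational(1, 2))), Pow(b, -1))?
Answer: Add(1812768, Mul(-3284, I, Pow(19, Rational(1, 2)))) ≈ Add(1.8128e+6, Mul(-14315., I))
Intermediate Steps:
Function('W')(b) = Pow(b, Rational(1, 2)) (Function('W')(b) = Mul(Pow(b, Rational(3, 2)), Pow(b, -1)) = Pow(b, Rational(1, 2)))
Mul(Add(Add(-556, Mul(-1, Add(Mul(-4, -5), -24))), Function('W')(-19)), Add(-962, j)) = Mul(Add(Add(-556, Mul(-1, Add(Mul(-4, -5), -24))), Pow(-19, Rational(1, 2))), Add(-962, -2322)) = Mul(Add(Add(-556, Mul(-1, Add(20, -24))), Mul(I, Pow(19, Rational(1, 2)))), -3284) = Mul(Add(Add(-556, Mul(-1, -4)), Mul(I, Pow(19, Rational(1, 2)))), -3284) = Mul(Add(Add(-556, 4), Mul(I, Pow(19, Rational(1, 2)))), -3284) = Mul(Add(-552, Mul(I, Pow(19, Rational(1, 2)))), -3284) = Add(1812768, Mul(-3284, I, Pow(19, Rational(1, 2))))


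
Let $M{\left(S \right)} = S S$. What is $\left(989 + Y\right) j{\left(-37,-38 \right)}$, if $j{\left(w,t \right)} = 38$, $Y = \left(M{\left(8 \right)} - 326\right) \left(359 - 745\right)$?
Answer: $3880598$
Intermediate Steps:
$M{\left(S \right)} = S^{2}$
$Y = 101132$ ($Y = \left(8^{2} - 326\right) \left(359 - 745\right) = \left(64 - 326\right) \left(-386\right) = \left(-262\right) \left(-386\right) = 101132$)
$\left(989 + Y\right) j{\left(-37,-38 \right)} = \left(989 + 101132\right) 38 = 102121 \cdot 38 = 3880598$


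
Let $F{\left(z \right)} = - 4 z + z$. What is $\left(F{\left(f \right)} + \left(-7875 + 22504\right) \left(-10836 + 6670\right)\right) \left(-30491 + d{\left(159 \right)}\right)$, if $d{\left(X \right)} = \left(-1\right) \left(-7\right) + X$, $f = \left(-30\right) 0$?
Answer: $1848139354550$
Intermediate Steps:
$f = 0$
$F{\left(z \right)} = - 3 z$
$d{\left(X \right)} = 7 + X$
$\left(F{\left(f \right)} + \left(-7875 + 22504\right) \left(-10836 + 6670\right)\right) \left(-30491 + d{\left(159 \right)}\right) = \left(\left(-3\right) 0 + \left(-7875 + 22504\right) \left(-10836 + 6670\right)\right) \left(-30491 + \left(7 + 159\right)\right) = \left(0 + 14629 \left(-4166\right)\right) \left(-30491 + 166\right) = \left(0 - 60944414\right) \left(-30325\right) = \left(-60944414\right) \left(-30325\right) = 1848139354550$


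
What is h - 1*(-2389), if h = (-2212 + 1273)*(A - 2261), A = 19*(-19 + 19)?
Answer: 2125468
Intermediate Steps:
A = 0 (A = 19*0 = 0)
h = 2123079 (h = (-2212 + 1273)*(0 - 2261) = -939*(-2261) = 2123079)
h - 1*(-2389) = 2123079 - 1*(-2389) = 2123079 + 2389 = 2125468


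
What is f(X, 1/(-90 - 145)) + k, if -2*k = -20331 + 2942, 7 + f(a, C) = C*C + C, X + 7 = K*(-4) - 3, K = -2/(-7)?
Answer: 959533907/110450 ≈ 8687.5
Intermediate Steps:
K = 2/7 (K = -2*(-⅐) = 2/7 ≈ 0.28571)
X = -78/7 (X = -7 + ((2/7)*(-4) - 3) = -7 + (-8/7 - 3) = -7 - 29/7 = -78/7 ≈ -11.143)
f(a, C) = -7 + C + C² (f(a, C) = -7 + (C*C + C) = -7 + (C² + C) = -7 + (C + C²) = -7 + C + C²)
k = 17389/2 (k = -(-20331 + 2942)/2 = -½*(-17389) = 17389/2 ≈ 8694.5)
f(X, 1/(-90 - 145)) + k = (-7 + 1/(-90 - 145) + (1/(-90 - 145))²) + 17389/2 = (-7 + 1/(-235) + (1/(-235))²) + 17389/2 = (-7 - 1/235 + (-1/235)²) + 17389/2 = (-7 - 1/235 + 1/55225) + 17389/2 = -386809/55225 + 17389/2 = 959533907/110450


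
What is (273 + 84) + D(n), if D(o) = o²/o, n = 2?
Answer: 359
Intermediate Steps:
D(o) = o
(273 + 84) + D(n) = (273 + 84) + 2 = 357 + 2 = 359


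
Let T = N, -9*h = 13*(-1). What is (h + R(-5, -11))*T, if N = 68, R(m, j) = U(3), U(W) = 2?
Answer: 2108/9 ≈ 234.22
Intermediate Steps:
R(m, j) = 2
h = 13/9 (h = -13*(-1)/9 = -1/9*(-13) = 13/9 ≈ 1.4444)
T = 68
(h + R(-5, -11))*T = (13/9 + 2)*68 = (31/9)*68 = 2108/9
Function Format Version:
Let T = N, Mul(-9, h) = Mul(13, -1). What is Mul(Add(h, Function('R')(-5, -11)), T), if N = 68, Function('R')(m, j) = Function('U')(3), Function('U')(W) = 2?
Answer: Rational(2108, 9) ≈ 234.22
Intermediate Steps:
Function('R')(m, j) = 2
h = Rational(13, 9) (h = Mul(Rational(-1, 9), Mul(13, -1)) = Mul(Rational(-1, 9), -13) = Rational(13, 9) ≈ 1.4444)
T = 68
Mul(Add(h, Function('R')(-5, -11)), T) = Mul(Add(Rational(13, 9), 2), 68) = Mul(Rational(31, 9), 68) = Rational(2108, 9)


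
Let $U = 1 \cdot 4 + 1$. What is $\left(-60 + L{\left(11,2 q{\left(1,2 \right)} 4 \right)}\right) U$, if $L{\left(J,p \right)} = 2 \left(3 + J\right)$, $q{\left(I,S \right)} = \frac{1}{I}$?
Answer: $-160$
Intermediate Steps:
$L{\left(J,p \right)} = 6 + 2 J$
$U = 5$ ($U = 4 + 1 = 5$)
$\left(-60 + L{\left(11,2 q{\left(1,2 \right)} 4 \right)}\right) U = \left(-60 + \left(6 + 2 \cdot 11\right)\right) 5 = \left(-60 + \left(6 + 22\right)\right) 5 = \left(-60 + 28\right) 5 = \left(-32\right) 5 = -160$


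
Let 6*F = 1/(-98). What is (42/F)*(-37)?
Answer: 913752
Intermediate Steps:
F = -1/588 (F = (⅙)/(-98) = (⅙)*(-1/98) = -1/588 ≈ -0.0017007)
(42/F)*(-37) = (42/(-1/588))*(-37) = (42*(-588))*(-37) = -24696*(-37) = 913752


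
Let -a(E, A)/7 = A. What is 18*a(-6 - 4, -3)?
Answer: 378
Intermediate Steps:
a(E, A) = -7*A
18*a(-6 - 4, -3) = 18*(-7*(-3)) = 18*21 = 378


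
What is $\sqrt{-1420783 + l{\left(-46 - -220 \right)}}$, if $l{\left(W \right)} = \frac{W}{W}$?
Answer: $11 i \sqrt{11742} \approx 1192.0 i$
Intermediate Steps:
$l{\left(W \right)} = 1$
$\sqrt{-1420783 + l{\left(-46 - -220 \right)}} = \sqrt{-1420783 + 1} = \sqrt{-1420782} = 11 i \sqrt{11742}$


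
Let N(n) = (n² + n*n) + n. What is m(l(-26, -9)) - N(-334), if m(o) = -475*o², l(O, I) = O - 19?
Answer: -1184653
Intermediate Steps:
l(O, I) = -19 + O
N(n) = n + 2*n² (N(n) = (n² + n²) + n = 2*n² + n = n + 2*n²)
m(l(-26, -9)) - N(-334) = -475*(-19 - 26)² - (-334)*(1 + 2*(-334)) = -475*(-45)² - (-334)*(1 - 668) = -475*2025 - (-334)*(-667) = -961875 - 1*222778 = -961875 - 222778 = -1184653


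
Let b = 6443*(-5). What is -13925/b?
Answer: 2785/6443 ≈ 0.43225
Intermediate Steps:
b = -32215
-13925/b = -13925/(-32215) = -13925*(-1/32215) = 2785/6443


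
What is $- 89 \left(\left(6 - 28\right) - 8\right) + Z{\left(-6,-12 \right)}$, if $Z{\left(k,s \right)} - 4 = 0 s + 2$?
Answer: $2676$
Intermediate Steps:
$Z{\left(k,s \right)} = 6$ ($Z{\left(k,s \right)} = 4 + \left(0 s + 2\right) = 4 + \left(0 + 2\right) = 4 + 2 = 6$)
$- 89 \left(\left(6 - 28\right) - 8\right) + Z{\left(-6,-12 \right)} = - 89 \left(\left(6 - 28\right) - 8\right) + 6 = - 89 \left(-22 - 8\right) + 6 = \left(-89\right) \left(-30\right) + 6 = 2670 + 6 = 2676$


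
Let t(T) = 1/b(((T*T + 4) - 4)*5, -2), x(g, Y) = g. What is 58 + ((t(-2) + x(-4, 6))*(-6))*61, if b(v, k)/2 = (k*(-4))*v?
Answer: 243337/160 ≈ 1520.9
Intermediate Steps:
b(v, k) = -8*k*v (b(v, k) = 2*((k*(-4))*v) = 2*((-4*k)*v) = 2*(-4*k*v) = -8*k*v)
t(T) = 1/(80*T²) (t(T) = 1/(-8*(-2)*((T*T + 4) - 4)*5) = 1/(-8*(-2)*((T² + 4) - 4)*5) = 1/(-8*(-2)*((4 + T²) - 4)*5) = 1/(-8*(-2)*T²*5) = 1/(-8*(-2)*5*T²) = 1/(80*T²))
58 + ((t(-2) + x(-4, 6))*(-6))*61 = 58 + (((1/80)/(-2)² - 4)*(-6))*61 = 58 + (((1/80)*(¼) - 4)*(-6))*61 = 58 + ((1/320 - 4)*(-6))*61 = 58 - 1279/320*(-6)*61 = 58 + (3837/160)*61 = 58 + 234057/160 = 243337/160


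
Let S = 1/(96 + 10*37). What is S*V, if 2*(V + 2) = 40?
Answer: 9/233 ≈ 0.038627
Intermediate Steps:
V = 18 (V = -2 + (½)*40 = -2 + 20 = 18)
S = 1/466 (S = 1/(96 + 370) = 1/466 ≈ 0.0021459)
S*V = (1/466)*18 = 9/233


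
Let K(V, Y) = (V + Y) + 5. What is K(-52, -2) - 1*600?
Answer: -649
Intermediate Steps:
K(V, Y) = 5 + V + Y
K(-52, -2) - 1*600 = (5 - 52 - 2) - 1*600 = -49 - 600 = -649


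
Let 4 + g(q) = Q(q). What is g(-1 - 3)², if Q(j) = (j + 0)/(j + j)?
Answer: 49/4 ≈ 12.250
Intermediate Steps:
Q(j) = ½ (Q(j) = j/((2*j)) = j*(1/(2*j)) = ½)
g(q) = -7/2 (g(q) = -4 + ½ = -7/2)
g(-1 - 3)² = (-7/2)² = 49/4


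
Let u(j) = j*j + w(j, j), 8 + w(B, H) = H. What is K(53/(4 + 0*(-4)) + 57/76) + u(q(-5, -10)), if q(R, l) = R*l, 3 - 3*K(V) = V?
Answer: 7615/3 ≈ 2538.3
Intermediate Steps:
K(V) = 1 - V/3
w(B, H) = -8 + H
u(j) = -8 + j + j² (u(j) = j*j + (-8 + j) = j² + (-8 + j) = -8 + j + j²)
K(53/(4 + 0*(-4)) + 57/76) + u(q(-5, -10)) = (1 - (53/(4 + 0*(-4)) + 57/76)/3) + (-8 - 5*(-10) + (-5*(-10))²) = (1 - (53/(4 + 0) + 57*(1/76))/3) + (-8 + 50 + 50²) = (1 - (53/4 + ¾)/3) + (-8 + 50 + 2500) = (1 - (53*(¼) + ¾)/3) + 2542 = (1 - (53/4 + ¾)/3) + 2542 = (1 - ⅓*14) + 2542 = (1 - 14/3) + 2542 = -11/3 + 2542 = 7615/3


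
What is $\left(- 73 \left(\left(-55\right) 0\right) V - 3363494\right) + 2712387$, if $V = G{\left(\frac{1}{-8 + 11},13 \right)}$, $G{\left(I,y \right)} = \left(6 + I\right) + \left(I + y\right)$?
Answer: $-651107$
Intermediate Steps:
$G{\left(I,y \right)} = 6 + y + 2 I$
$V = \frac{59}{3}$ ($V = 6 + 13 + \frac{2}{-8 + 11} = 6 + 13 + \frac{2}{3} = \frac{59}{3} \approx 19.667$)
$\left(- 73 \left(\left(-55\right) 0\right) V - 3363494\right) + 2712387 = \left(- 73 \left(\left(-55\right) 0\right) \frac{59}{3} - 3363494\right) + 2712387 = \left(\left(-73\right) 0 \cdot \frac{59}{3} - 3363494\right) + 2712387 = \left(0 \cdot \frac{59}{3} - 3363494\right) + 2712387 = \left(0 - 3363494\right) + 2712387 = -3363494 + 2712387 = -651107$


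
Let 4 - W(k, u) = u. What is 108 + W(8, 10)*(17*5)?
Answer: -402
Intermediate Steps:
W(k, u) = 4 - u
108 + W(8, 10)*(17*5) = 108 + (4 - 1*10)*(17*5) = 108 + (4 - 10)*85 = 108 - 6*85 = 108 - 510 = -402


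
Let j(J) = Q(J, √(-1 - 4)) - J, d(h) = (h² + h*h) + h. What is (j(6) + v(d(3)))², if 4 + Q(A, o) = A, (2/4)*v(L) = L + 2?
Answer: 1764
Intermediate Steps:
d(h) = h + 2*h² (d(h) = (h² + h²) + h = 2*h² + h = h + 2*h²)
v(L) = 4 + 2*L (v(L) = 2*(L + 2) = 2*(2 + L) = 4 + 2*L)
Q(A, o) = -4 + A
j(J) = -4 (j(J) = (-4 + J) - J = -4)
(j(6) + v(d(3)))² = (-4 + (4 + 2*(3*(1 + 2*3))))² = (-4 + (4 + 2*(3*(1 + 6))))² = (-4 + (4 + 2*(3*7)))² = (-4 + (4 + 2*21))² = (-4 + (4 + 42))² = (-4 + 46)² = 42² = 1764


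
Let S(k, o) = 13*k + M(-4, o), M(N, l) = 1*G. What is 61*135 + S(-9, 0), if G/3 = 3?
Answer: 8127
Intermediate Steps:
G = 9 (G = 3*3 = 9)
M(N, l) = 9 (M(N, l) = 1*9 = 9)
S(k, o) = 9 + 13*k (S(k, o) = 13*k + 9 = 9 + 13*k)
61*135 + S(-9, 0) = 61*135 + (9 + 13*(-9)) = 8235 + (9 - 117) = 8235 - 108 = 8127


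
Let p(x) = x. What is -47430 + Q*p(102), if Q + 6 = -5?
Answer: -48552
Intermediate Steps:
Q = -11 (Q = -6 - 5 = -11)
-47430 + Q*p(102) = -47430 - 11*102 = -47430 - 1122 = -48552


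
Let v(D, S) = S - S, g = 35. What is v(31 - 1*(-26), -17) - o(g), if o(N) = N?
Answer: -35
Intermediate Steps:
v(D, S) = 0
v(31 - 1*(-26), -17) - o(g) = 0 - 1*35 = 0 - 35 = -35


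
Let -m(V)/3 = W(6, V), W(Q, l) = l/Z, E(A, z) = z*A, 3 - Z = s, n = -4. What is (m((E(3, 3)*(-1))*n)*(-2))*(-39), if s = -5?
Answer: -1053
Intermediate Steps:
Z = 8 (Z = 3 - 1*(-5) = 3 + 5 = 8)
E(A, z) = A*z
W(Q, l) = l/8
m(V) = -3*V/8
(m((E(3, 3)*(-1))*n)*(-2))*(-39) = (-3*(3*3)*(-1)*(-4)/8*(-2))*(-39) = (-3*9*(-1)*(-4)/8*(-2))*(-39) = (-(-27)*(-4)/8*(-2))*(-39) = (-3/8*36*(-2))*(-39) = -27/2*(-2)*(-39) = 27*(-39) = -1053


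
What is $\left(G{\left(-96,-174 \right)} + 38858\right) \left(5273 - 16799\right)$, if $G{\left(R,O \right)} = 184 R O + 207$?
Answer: $-35875839126$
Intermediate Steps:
$G{\left(R,O \right)} = 207 + 184 O R$ ($G{\left(R,O \right)} = 184 O R + 207 = 207 + 184 O R$)
$\left(G{\left(-96,-174 \right)} + 38858\right) \left(5273 - 16799\right) = \left(\left(207 + 184 \left(-174\right) \left(-96\right)\right) + 38858\right) \left(5273 - 16799\right) = \left(\left(207 + 3073536\right) + 38858\right) \left(-11526\right) = \left(3073743 + 38858\right) \left(-11526\right) = 3112601 \left(-11526\right) = -35875839126$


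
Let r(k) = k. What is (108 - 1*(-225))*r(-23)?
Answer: -7659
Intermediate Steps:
(108 - 1*(-225))*r(-23) = (108 - 1*(-225))*(-23) = (108 + 225)*(-23) = 333*(-23) = -7659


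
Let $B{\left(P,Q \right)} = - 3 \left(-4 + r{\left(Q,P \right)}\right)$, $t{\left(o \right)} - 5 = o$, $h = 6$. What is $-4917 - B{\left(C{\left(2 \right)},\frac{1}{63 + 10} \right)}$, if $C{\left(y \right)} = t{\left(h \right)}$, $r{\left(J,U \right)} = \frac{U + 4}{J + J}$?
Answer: $- \frac{6573}{2} \approx -3286.5$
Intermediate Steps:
$r{\left(J,U \right)} = \frac{4 + U}{2 J}$
$t{\left(o \right)} = 5 + o$
$C{\left(y \right)} = 11$ ($C{\left(y \right)} = 5 + 6 = 11$)
$B{\left(P,Q \right)} = 12 - \frac{3 \left(4 + P\right)}{2 Q}$ ($B{\left(P,Q \right)} = - 3 \left(-4 + \frac{4 + P}{2 Q}\right) = 12 - \frac{3 \left(4 + P\right)}{2 Q}$)
$-4917 - B{\left(C{\left(2 \right)},\frac{1}{63 + 10} \right)} = -4917 - \frac{3 \left(-4 - 11 + \frac{8}{63 + 10}\right)}{2 \frac{1}{63 + 10}} = -4917 - \frac{3 \left(-4 - 11 + \frac{8}{73}\right)}{2 \cdot \frac{1}{73}} = -4917 - \frac{3 \frac{1}{\frac{1}{73}} \left(-4 - 11 + 8 \cdot \frac{1}{73}\right)}{2} = -4917 - \frac{3}{2} \cdot 73 \left(-4 - 11 + \frac{8}{73}\right) = -4917 - \frac{3}{2} \cdot 73 \left(- \frac{1087}{73}\right) = -4917 - - \frac{3261}{2} = -4917 + \frac{3261}{2} = - \frac{6573}{2}$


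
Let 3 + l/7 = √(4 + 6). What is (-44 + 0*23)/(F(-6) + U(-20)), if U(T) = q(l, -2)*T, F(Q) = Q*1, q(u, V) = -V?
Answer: 22/23 ≈ 0.95652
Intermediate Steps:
l = -21 + 7*√10 (l = -21 + 7*√(4 + 6) = -21 + 7*√10 ≈ 1.1359)
F(Q) = Q
U(T) = 2*T (U(T) = (-1*(-2))*T = 2*T)
(-44 + 0*23)/(F(-6) + U(-20)) = (-44 + 0*23)/(-6 + 2*(-20)) = (-44 + 0)/(-6 - 40) = -44/(-46) = -44*(-1/46) = 22/23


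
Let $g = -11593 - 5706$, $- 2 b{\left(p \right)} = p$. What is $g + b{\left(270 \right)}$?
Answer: $-17434$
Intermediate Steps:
$b{\left(p \right)} = - \frac{p}{2}$
$g = -17299$ ($g = -11593 - 5706 = -17299$)
$g + b{\left(270 \right)} = -17299 - 135 = -17434$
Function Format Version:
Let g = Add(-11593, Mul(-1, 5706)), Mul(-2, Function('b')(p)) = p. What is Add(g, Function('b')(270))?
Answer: -17434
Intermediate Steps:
Function('b')(p) = Mul(Rational(-1, 2), p)
g = -17299 (g = Add(-11593, -5706) = -17299)
Add(g, Function('b')(270)) = Add(-17299, Mul(Rational(-1, 2), 270)) = Add(-17299, -135) = -17434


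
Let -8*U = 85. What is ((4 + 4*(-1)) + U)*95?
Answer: -8075/8 ≈ -1009.4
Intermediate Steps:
U = -85/8 (U = -1/8*85 = -85/8 ≈ -10.625)
((4 + 4*(-1)) + U)*95 = ((4 + 4*(-1)) - 85/8)*95 = ((4 - 4) - 85/8)*95 = (0 - 85/8)*95 = -85/8*95 = -8075/8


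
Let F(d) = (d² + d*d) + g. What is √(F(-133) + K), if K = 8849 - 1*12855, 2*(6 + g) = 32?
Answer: √31382 ≈ 177.15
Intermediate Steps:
g = 10 (g = -6 + (½)*32 = -6 + 16 = 10)
K = -4006 (K = 8849 - 12855 = -4006)
F(d) = 10 + 2*d² (F(d) = (d² + d*d) + 10 = (d² + d²) + 10 = 2*d² + 10 = 10 + 2*d²)
√(F(-133) + K) = √((10 + 2*(-133)²) - 4006) = √((10 + 2*17689) - 4006) = √((10 + 35378) - 4006) = √(35388 - 4006) = √31382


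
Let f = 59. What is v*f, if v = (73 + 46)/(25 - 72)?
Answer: -7021/47 ≈ -149.38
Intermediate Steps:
v = -119/47 (v = 119/(-47) = 119*(-1/47) = -119/47 ≈ -2.5319)
v*f = -119/47*59 = -7021/47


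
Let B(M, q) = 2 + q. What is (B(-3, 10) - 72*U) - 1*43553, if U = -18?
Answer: -42245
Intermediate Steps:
(B(-3, 10) - 72*U) - 1*43553 = ((2 + 10) - 72*(-18)) - 1*43553 = (12 + 1296) - 43553 = 1308 - 43553 = -42245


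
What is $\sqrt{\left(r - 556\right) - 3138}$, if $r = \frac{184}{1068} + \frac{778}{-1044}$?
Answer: $\frac{i \sqrt{886018424978}}{15486} \approx 60.783 i$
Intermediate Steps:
$r = - \frac{26617}{46458}$ ($r = 184 \cdot \frac{1}{1068} + 778 \left(- \frac{1}{1044}\right) = \frac{46}{267} - \frac{389}{522} = - \frac{26617}{46458} \approx -0.57293$)
$\sqrt{\left(r - 556\right) - 3138} = \sqrt{\left(- \frac{26617}{46458} - 556\right) - 3138} = \sqrt{- \frac{25857265}{46458} - 3138} = \sqrt{- \frac{171642469}{46458}} = \frac{i \sqrt{886018424978}}{15486}$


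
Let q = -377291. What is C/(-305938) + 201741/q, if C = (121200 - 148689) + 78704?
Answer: -81043196623/115427653958 ≈ -0.70211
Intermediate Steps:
C = 51215 (C = -27489 + 78704 = 51215)
C/(-305938) + 201741/q = 51215/(-305938) + 201741/(-377291) = 51215*(-1/305938) + 201741*(-1/377291) = -51215/305938 - 201741/377291 = -81043196623/115427653958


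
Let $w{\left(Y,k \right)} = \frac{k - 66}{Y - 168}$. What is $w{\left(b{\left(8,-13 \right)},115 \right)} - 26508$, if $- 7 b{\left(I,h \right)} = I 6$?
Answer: $- \frac{32446135}{1224} \approx -26508.0$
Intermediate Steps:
$b{\left(I,h \right)} = - \frac{6 I}{7}$ ($b{\left(I,h \right)} = - \frac{I 6}{7} = - \frac{6 I}{7}$)
$w{\left(Y,k \right)} = \frac{-66 + k}{-168 + Y}$
$w{\left(b{\left(8,-13 \right)},115 \right)} - 26508 = \frac{-66 + 115}{-168 - \frac{48}{7}} - 26508 = \frac{1}{-168 - \frac{48}{7}} \cdot 49 - 26508 = \frac{1}{- \frac{1224}{7}} \cdot 49 - 26508 = \left(- \frac{7}{1224}\right) 49 - 26508 = - \frac{343}{1224} - 26508 = - \frac{32446135}{1224}$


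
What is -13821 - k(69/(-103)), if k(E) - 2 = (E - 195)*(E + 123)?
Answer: 107292193/10609 ≈ 10113.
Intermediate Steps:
k(E) = 2 + (-195 + E)*(123 + E) (k(E) = 2 + (E - 195)*(E + 123) = 2 + (-195 + E)*(123 + E))
-13821 - k(69/(-103)) = -13821 - (-23983 + (69/(-103))² - 4968/(-103)) = -13821 - (-23983 + (69*(-1/103))² - 4968*(-1)/103) = -13821 - (-23983 + (-69/103)² - 72*(-69/103)) = -13821 - (-23983 + 4761/10609 + 4968/103) = -13821 - 1*(-253919182/10609) = -13821 + 253919182/10609 = 107292193/10609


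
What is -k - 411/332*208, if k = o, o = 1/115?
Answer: -2457863/9545 ≈ -257.50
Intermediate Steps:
o = 1/115 ≈ 0.0086956
k = 1/115 ≈ 0.0086956
-k - 411/332*208 = -1*1/115 - 411/332*208 = -1/115 - 411*1/332*208 = -1/115 - 411/332*208 = -1/115 - 21372/83 = -2457863/9545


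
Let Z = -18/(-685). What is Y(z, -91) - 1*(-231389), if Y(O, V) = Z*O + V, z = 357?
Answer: 158445556/685 ≈ 2.3131e+5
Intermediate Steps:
Z = 18/685 (Z = -18*(-1/685) = 18/685 ≈ 0.026277)
Y(O, V) = V + 18*O/685 (Y(O, V) = 18*O/685 + V = V + 18*O/685)
Y(z, -91) - 1*(-231389) = (-91 + (18/685)*357) - 1*(-231389) = (-91 + 6426/685) + 231389 = -55909/685 + 231389 = 158445556/685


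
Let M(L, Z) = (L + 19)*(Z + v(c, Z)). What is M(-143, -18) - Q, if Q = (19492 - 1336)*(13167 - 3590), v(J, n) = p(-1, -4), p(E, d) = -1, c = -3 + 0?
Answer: -173877656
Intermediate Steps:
c = -3
v(J, n) = -1
M(L, Z) = (-1 + Z)*(19 + L) (M(L, Z) = (L + 19)*(Z - 1) = (19 + L)*(-1 + Z) = (-1 + Z)*(19 + L))
Q = 173880012 (Q = 18156*9577 = 173880012)
M(-143, -18) - Q = (-19 - 1*(-143) + 19*(-18) - 143*(-18)) - 1*173880012 = (-19 + 143 - 342 + 2574) - 173880012 = 2356 - 173880012 = -173877656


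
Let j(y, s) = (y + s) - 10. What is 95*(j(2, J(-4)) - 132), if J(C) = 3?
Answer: -13015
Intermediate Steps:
j(y, s) = -10 + s + y (j(y, s) = (s + y) - 10 = -10 + s + y)
95*(j(2, J(-4)) - 132) = 95*((-10 + 3 + 2) - 132) = 95*(-5 - 132) = 95*(-137) = -13015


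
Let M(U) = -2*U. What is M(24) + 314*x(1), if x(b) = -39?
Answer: -12294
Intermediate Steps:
M(24) + 314*x(1) = -2*24 + 314*(-39) = -48 - 12246 = -12294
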